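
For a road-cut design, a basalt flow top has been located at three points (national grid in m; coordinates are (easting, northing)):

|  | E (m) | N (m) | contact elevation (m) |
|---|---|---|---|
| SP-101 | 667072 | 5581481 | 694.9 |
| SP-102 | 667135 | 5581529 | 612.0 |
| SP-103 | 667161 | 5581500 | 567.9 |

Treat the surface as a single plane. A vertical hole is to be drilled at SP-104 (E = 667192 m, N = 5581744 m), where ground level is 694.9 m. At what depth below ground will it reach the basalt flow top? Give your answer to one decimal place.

123.1 m

Let the plane be z = a·E + b·N + c.
SP-102−SP-101: 63a + 48b = −82.9;  SP-103−SP-101: 89a + 19b = −127.
Solving gives a = −1.470211382, b = 0.202569106.
Then c = 694.9 − a·667072 − b·5581481 = −149203.87.
At (667192, 5581744): z_contact = −980913.27 + 1130688.89 − 149203.87 = 571.75 m.
Depth below ground = 694.9 − 571.75 = 123.1 m.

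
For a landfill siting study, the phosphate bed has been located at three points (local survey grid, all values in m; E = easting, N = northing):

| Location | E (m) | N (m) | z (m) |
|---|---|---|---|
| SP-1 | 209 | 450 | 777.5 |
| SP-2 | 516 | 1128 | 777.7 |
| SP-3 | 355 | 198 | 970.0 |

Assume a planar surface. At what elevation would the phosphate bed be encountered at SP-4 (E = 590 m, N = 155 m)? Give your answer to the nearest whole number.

Let the plane be z = a·E + b·N + c.
SP-2−SP-1: 307a + 678b = 0.2;  SP-3−SP-1: 146a − 252b = 192.5.
Solving gives a = 0.74037, b = −0.33495.
Then c = 777.5 − a·209 − b·450 = 773.49.
At (590, 155): z = 436.8 − 51.9 + 773.49 = 1158.4 m.

1158 m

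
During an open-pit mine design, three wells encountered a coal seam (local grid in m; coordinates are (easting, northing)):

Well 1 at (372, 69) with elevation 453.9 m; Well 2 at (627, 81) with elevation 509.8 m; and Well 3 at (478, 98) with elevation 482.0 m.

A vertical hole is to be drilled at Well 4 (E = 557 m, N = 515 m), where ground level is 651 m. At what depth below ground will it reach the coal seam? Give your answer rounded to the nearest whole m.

68 m

Two edge vectors: Well 1→Well 2 = (255, 12, 55.9), Well 1→Well 3 = (106, 29, 28.1).
Normal n = (Well 1→Well 2) × (Well 1→Well 3) = (-1283.9, -1240.1, 6123).
So ∂z/∂E = −n_x/n_z = 0.20968 and ∂z/∂N = −n_y/n_z = 0.20253.
Intercept c from Well 1: 453.9 − 78.00 − 13.97 = 361.92.
At (557, 515): z_contact = 116.8 + 104.3 + 361.92 = 583.0 m.
Depth below ground = 651 − 583.0 = 68 m.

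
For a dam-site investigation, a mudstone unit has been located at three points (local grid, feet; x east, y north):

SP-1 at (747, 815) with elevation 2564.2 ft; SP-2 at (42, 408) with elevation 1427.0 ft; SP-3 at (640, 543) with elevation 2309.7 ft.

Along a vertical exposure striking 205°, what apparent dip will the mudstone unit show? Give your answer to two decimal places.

Let the plane be z = a·x + b·y + c.
SP-2−SP-1: −705a − 407b = −1137.2;  SP-3−SP-1: −107a − 272b = −254.5.
Solving gives a = 1.38814, b = 0.38959.
Unit vector along 205° is (sin 205°, cos 205°) = (-0.4226, -0.9063).
Slope in that direction = a·(-0.4226) + b·(-0.9063) = −0.93974.
Apparent dip = arctan|0.93974| = 43.22° (true dip is 55.3°, so apparent ≤ true as expected).

43.22°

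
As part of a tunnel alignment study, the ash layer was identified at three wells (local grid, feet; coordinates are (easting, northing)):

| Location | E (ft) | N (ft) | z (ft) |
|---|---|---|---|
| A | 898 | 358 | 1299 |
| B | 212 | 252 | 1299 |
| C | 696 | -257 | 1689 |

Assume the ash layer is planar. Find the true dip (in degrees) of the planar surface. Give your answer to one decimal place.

Let the plane be z = a·E + b·N + c.
B−A: −686a − 106b = 0;  C−A: −202a − 615b = 390.
Solving gives a = 0.10323, b = −0.66805.
Gradient magnitude |∇z| = √(a² + b²) = √(0.01066 + 0.44629) = 0.67598.
True dip = arctan(0.67598) = 34.1°, dipping toward N (azimuth ≈ 351°).

34.1°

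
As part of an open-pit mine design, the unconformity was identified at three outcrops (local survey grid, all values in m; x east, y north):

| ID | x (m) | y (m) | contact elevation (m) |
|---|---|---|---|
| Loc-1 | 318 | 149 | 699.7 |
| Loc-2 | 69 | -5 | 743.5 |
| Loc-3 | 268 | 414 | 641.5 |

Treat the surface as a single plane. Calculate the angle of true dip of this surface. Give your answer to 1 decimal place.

12.9°

Let the plane be z = a·x + b·y + c.
Loc-2−Loc-1: −249a − 154b = 43.8;  Loc-3−Loc-1: −50a + 265b = −58.2.
Solving gives a = −0.03589, b = −0.22639.
Gradient magnitude |∇z| = √(a² + b²) = √(0.00129 + 0.05125) = 0.22922.
True dip = arctan(0.22922) = 12.9°, dipping toward N (azimuth ≈ 009°).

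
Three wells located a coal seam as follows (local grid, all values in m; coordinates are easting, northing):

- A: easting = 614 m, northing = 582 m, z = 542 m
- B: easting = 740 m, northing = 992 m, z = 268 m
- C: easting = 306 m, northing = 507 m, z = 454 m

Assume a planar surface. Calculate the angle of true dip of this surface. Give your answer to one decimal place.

Two edge vectors: A→B = (126, 410, -274), A→C = (-308, -75, -88).
Normal n = (A→B) × (A→C) = (-56630, 95480, 116830).
So ∂z/∂easting = −n_x/n_z = 0.48472 and ∂z/∂northing = −n_y/n_z = −0.81726.
Gradient magnitude |∇z| = √(a² + b²) = √(0.23495 + 0.66791) = 0.95019.
True dip = arctan(0.95019) = 43.5°, dipping toward NNW (azimuth ≈ 329°).

43.5°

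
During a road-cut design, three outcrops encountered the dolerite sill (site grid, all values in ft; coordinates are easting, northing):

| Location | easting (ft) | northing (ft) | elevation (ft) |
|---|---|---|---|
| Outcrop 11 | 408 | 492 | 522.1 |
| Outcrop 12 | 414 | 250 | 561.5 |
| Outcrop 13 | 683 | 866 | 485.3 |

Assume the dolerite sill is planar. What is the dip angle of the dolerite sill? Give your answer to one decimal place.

Two edge vectors: Outcrop 11→Outcrop 12 = (6, -242, 39.4), Outcrop 11→Outcrop 13 = (275, 374, -36.8).
Normal n = (Outcrop 11→Outcrop 12) × (Outcrop 11→Outcrop 13) = (-5830, 11055.8, 68794).
So ∂z/∂easting = −n_x/n_z = 0.08475 and ∂z/∂northing = −n_y/n_z = −0.16071.
Gradient magnitude |∇z| = √(a² + b²) = √(0.00718 + 0.02583) = 0.18168.
True dip = arctan(0.18168) = 10.3°, dipping toward NNW (azimuth ≈ 332°).

10.3°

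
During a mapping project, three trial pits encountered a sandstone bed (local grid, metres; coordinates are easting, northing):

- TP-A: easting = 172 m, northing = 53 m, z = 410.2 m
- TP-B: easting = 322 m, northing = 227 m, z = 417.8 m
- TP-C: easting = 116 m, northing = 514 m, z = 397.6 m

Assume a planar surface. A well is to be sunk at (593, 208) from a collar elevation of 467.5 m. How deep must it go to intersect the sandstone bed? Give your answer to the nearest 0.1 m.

29.8 m

Let the plane be z = a·easting + b·northing + c.
TP-B−TP-A: 150a + 174b = 7.6;  TP-C−TP-A: −56a + 461b = −12.6.
Solving gives a = 0.07220, b = −0.01856.
Then c = 410.2 − a·172 − b·53 = 398.77.
At (593, 208): z_contact = 42.81 − 3.86 + 398.77 = 437.72 m.
Depth below ground = 467.5 − 437.72 = 29.8 m.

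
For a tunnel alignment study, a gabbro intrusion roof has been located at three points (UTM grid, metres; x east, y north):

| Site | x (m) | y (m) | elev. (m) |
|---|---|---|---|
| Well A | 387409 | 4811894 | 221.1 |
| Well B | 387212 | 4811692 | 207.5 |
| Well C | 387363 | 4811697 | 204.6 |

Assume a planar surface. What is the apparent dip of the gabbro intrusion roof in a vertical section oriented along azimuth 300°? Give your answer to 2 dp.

3.64°

Two edge vectors: Well A→Well B = (-197, -202, -13.6), Well A→Well C = (-46, -197, -16.5).
Normal n = (Well A→Well B) × (Well A→Well C) = (653.8, -2624.9, 29517).
So ∂z/∂x = −n_x/n_z = −0.02215 and ∂z/∂y = −n_y/n_z = 0.08893.
Unit vector along 300° is (sin 300°, cos 300°) = (-0.8660, 0.5000).
Slope in that direction = a·(-0.8660) + b·(0.5000) = 0.06365.
Apparent dip = arctan|0.06365| = 3.64° (true dip is 5.2°, so apparent ≤ true as expected).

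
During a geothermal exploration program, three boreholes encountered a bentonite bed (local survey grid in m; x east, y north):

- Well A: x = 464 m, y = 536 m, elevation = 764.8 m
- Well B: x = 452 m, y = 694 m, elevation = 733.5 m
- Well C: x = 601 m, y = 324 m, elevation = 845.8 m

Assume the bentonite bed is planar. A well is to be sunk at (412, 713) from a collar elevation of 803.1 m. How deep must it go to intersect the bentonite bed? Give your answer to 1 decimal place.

Two edge vectors: Well A→Well B = (-12, 158, -31.3), Well A→Well C = (137, -212, 81).
Normal n = (Well A→Well B) × (Well A→Well C) = (6162.4, -3316.1, -19102).
So ∂z/∂x = −n_x/n_z = 0.32260 and ∂z/∂y = −n_y/n_z = −0.17360.
Intercept c from Well A: 764.8 − 149.69 + 93.05 = 708.16.
At (412, 713): z_contact = 132.91 − 123.78 + 708.16 = 717.30 m.
Depth below ground = 803.1 − 717.30 = 85.8 m.

85.8 m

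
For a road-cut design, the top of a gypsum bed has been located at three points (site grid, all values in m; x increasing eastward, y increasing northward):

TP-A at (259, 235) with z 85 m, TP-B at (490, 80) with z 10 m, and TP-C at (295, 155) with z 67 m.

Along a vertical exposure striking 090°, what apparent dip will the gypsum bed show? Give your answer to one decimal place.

14.0°

Two edge vectors: TP-A→TP-B = (231, -155, -75), TP-A→TP-C = (36, -80, -18).
Normal n = (TP-A→TP-B) × (TP-A→TP-C) = (-3210, 1458, -12900).
So ∂z/∂x = −n_x/n_z = −0.24884 and ∂z/∂y = −n_y/n_z = 0.11302.
Unit vector along 090° is (sin 90°, cos 90°) = (1.0000, 0.0000).
Slope in that direction = a·(1.0000) + b·(0.0000) = −0.24884.
Apparent dip = arctan|0.24884| = 14.0° (true dip is 15.3°, so apparent ≤ true as expected).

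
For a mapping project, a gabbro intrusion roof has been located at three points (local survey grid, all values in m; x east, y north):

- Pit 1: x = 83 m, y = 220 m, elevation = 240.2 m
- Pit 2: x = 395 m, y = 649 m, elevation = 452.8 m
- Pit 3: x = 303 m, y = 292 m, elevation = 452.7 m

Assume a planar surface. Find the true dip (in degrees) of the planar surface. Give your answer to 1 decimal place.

Two edge vectors: Pit 1→Pit 2 = (312, 429, 212.6), Pit 1→Pit 3 = (220, 72, 212.5).
Normal n = (Pit 1→Pit 2) × (Pit 1→Pit 3) = (75855.3, -19528, -71916).
So ∂z/∂x = −n_x/n_z = 1.05478 and ∂z/∂y = −n_y/n_z = −0.27154.
Gradient magnitude |∇z| = √(a² + b²) = √(1.11255 + 0.07373) = 1.08917.
True dip = arctan(1.08917) = 47.4°, dipping toward WNW (azimuth ≈ 284°).

47.4°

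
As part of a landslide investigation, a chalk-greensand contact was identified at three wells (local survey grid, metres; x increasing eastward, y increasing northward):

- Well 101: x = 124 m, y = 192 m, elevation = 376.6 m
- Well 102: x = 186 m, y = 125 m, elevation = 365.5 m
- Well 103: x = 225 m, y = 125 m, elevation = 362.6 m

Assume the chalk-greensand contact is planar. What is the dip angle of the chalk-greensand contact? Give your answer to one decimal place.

Two edge vectors: Well 101→Well 102 = (62, -67, -11.1), Well 101→Well 103 = (101, -67, -14).
Normal n = (Well 101→Well 102) × (Well 101→Well 103) = (194.3, -253.1, 2613).
So ∂z/∂x = −n_x/n_z = −0.07436 and ∂z/∂y = −n_y/n_z = 0.09686.
Gradient magnitude |∇z| = √(a² + b²) = √(0.00553 + 0.00938) = 0.12211.
True dip = arctan(0.12211) = 7.0°, dipping toward SE (azimuth ≈ 142°).

7.0°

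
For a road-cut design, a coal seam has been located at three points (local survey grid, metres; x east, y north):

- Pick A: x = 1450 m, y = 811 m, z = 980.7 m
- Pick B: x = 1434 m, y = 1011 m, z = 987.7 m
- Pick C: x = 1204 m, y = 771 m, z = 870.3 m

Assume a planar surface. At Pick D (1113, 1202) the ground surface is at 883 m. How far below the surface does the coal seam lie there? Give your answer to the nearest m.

Let the plane be z = a·x + b·y + c.
Pick B−Pick A: −16a + 200b = 7;  Pick C−Pick A: −246a − 40b = −110.4.
Solving gives a = 0.43740, b = 0.06999.
Then c = 980.7 − a·1450 − b·811 = 289.71.
At (1113, 1202): z_contact = 486.8 + 84.1 + 289.71 = 860.7 m.
Depth below ground = 883 − 860.7 = 22 m.

22 m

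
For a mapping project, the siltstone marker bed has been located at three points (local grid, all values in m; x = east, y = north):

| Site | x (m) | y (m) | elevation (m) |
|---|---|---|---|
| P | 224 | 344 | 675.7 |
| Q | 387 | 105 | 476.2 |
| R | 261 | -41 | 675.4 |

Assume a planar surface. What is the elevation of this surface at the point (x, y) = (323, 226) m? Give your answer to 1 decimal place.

550.8 m

Let the plane be z = a·x + b·y + c.
Q−P: 163a − 239b = −199.5;  R−P: 37a − 385b = −0.3.
Solving gives a = −1.42335, b = −0.13601.
Then c = 675.7 − a·224 − b·344 = 1041.32.
At (323, 226): z = −459.7 − 30.7 + 1041.32 = 550.8 m.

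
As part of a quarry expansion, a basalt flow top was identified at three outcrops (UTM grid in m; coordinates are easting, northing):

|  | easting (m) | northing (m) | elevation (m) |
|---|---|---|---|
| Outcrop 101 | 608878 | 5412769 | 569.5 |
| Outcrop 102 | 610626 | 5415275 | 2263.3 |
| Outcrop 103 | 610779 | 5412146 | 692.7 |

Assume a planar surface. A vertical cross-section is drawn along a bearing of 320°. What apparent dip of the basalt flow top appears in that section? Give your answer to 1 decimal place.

Two edge vectors: Outcrop 101→Outcrop 102 = (1748, 2506, 1693.8), Outcrop 101→Outcrop 103 = (1901, -623, 123.2).
Normal n = (Outcrop 101→Outcrop 102) × (Outcrop 101→Outcrop 103) = (1363976.6, 3004560.2, -5852910).
So ∂z/∂easting = −n_x/n_z = 0.23304 and ∂z/∂northing = −n_y/n_z = 0.51334.
Unit vector along 320° is (sin 320°, cos 320°) = (-0.6428, 0.7660).
Slope in that direction = a·(-0.6428) + b·(0.7660) = 0.24345.
Apparent dip = arctan|0.24345| = 13.7° (true dip is 29.4°, so apparent ≤ true as expected).

13.7°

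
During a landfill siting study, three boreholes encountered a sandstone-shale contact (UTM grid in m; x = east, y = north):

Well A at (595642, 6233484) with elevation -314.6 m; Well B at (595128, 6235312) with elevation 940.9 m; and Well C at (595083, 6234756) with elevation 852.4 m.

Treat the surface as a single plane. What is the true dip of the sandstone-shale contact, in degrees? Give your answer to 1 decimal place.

Two edge vectors: Well A→Well B = (-514, 1828, 1255.5), Well A→Well C = (-559, 1272, 1167).
Normal n = (Well A→Well B) × (Well A→Well C) = (536280, -101986.5, 368044).
So ∂z/∂x = −n_x/n_z = −1.45711 and ∂z/∂y = −n_y/n_z = 0.27710.
Gradient magnitude |∇z| = √(a² + b²) = √(2.12316 + 0.07679) = 1.48322.
True dip = arctan(1.48322) = 56.0°, dipping toward E (azimuth ≈ 101°).

56.0°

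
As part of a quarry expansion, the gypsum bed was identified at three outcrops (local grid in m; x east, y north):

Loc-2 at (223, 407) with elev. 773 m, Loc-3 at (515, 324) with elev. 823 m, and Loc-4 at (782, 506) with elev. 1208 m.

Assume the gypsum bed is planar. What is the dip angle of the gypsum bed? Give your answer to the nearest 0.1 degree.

Let the plane be z = a·x + b·y + c.
Loc-3−Loc-2: 292a − 83b = 50;  Loc-4−Loc-2: 559a + 99b = 435.
Solving gives a = 0.54518, b = 1.31558.
Gradient magnitude |∇z| = √(a² + b²) = √(0.29722 + 1.73076) = 1.42407.
True dip = arctan(1.42407) = 54.9°, dipping toward SSW (azimuth ≈ 203°).

54.9°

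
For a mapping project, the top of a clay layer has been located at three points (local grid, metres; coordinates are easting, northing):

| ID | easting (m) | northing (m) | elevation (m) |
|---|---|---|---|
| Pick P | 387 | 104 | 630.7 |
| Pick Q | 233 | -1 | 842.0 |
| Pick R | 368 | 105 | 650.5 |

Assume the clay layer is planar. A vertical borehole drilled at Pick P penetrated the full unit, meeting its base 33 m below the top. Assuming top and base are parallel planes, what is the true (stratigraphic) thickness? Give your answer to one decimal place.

21.6 m

Two edge vectors: Pick P→Pick Q = (-154, -105, 211.3), Pick P→Pick R = (-19, 1, 19.8).
Normal n = (Pick P→Pick Q) × (Pick P→Pick R) = (-2290.3, -965.5, -2149).
So ∂z/∂easting = −n_x/n_z = −1.06575 and ∂z/∂northing = −n_y/n_z = −0.44928.
|∇z| = √(a²+b²) = 1.15658, so dip δ = arctan(1.15658) = 49.15°.
True thickness = vertical thickness × cos δ = 33 × cos 49.15° = 21.6 m.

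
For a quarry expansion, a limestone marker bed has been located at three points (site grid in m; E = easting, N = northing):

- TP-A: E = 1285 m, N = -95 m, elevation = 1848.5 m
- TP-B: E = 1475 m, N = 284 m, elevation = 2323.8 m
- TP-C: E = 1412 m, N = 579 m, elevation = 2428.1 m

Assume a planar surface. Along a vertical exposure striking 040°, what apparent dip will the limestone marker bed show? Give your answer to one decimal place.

Let the plane be z = a·E + b·N + c.
TP-B−TP-A: 190a + 379b = 475.3;  TP-C−TP-A: 127a + 674b = 579.6.
Solving gives a = 1.25970, b = 0.62258.
Unit vector along 040° is (sin 40°, cos 40°) = (0.6428, 0.7660).
Slope in that direction = a·(0.6428) + b·(0.7660) = 1.28664.
Apparent dip = arctan|1.28664| = 52.1° (true dip is 54.6°, so apparent ≤ true as expected).

52.1°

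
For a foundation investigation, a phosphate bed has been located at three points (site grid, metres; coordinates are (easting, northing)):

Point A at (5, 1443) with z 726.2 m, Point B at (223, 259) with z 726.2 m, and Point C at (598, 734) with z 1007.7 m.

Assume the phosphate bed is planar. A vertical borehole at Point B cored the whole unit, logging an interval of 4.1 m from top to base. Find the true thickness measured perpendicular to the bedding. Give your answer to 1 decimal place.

3.5 m

Let the plane be z = a·E + b·N + c.
Point B−Point A: 218a − 1184b = 0;  Point C−Point A: 593a − 709b = 281.5.
Solving gives a = 0.60870, b = 0.11208.
|∇z| = √(a²+b²) = 0.61894, so dip δ = arctan(0.61894) = 31.75°.
True thickness = vertical thickness × cos δ = 4.1 × cos 31.75° = 3.5 m.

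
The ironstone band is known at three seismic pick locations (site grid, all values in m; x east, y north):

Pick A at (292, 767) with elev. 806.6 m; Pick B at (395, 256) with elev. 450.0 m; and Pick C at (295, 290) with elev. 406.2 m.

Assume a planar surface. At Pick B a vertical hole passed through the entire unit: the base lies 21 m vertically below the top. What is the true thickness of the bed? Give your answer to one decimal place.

Let the plane be z = a·x + b·y + c.
Pick B−Pick A: 103a − 511b = −356.6;  Pick C−Pick A: 3a − 477b = −400.4.
Solving gives a = 0.72495, b = 0.84397.
|∇z| = √(a²+b²) = 1.11258, so dip δ = arctan(1.11258) = 48.05°.
True thickness = vertical thickness × cos δ = 21 × cos 48.05° = 14.0 m.

14.0 m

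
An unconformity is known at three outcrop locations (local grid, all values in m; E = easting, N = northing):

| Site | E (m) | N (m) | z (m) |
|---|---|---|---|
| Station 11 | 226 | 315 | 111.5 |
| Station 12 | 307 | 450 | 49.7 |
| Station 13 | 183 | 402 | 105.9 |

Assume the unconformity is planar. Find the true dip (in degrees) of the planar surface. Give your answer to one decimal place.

23.4°

Two edge vectors: Station 11→Station 12 = (81, 135, -61.8), Station 11→Station 13 = (-43, 87, -5.6).
Normal n = (Station 11→Station 12) × (Station 11→Station 13) = (4620.6, 3111, 12852).
So ∂z/∂E = −n_x/n_z = −0.35952 and ∂z/∂N = −n_y/n_z = −0.24206.
Gradient magnitude |∇z| = √(a² + b²) = √(0.12926 + 0.05859) = 0.43342.
True dip = arctan(0.43342) = 23.4°, dipping toward NE (azimuth ≈ 056°).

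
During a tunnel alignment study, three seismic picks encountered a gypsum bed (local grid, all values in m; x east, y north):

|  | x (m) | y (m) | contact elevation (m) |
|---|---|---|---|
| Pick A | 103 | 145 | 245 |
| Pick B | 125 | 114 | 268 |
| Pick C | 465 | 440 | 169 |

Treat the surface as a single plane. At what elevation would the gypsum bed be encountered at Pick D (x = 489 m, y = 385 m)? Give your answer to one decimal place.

Two edge vectors: Pick A→Pick B = (22, -31, 23), Pick A→Pick C = (362, 295, -76).
Normal n = (Pick A→Pick B) × (Pick A→Pick C) = (-4429, 9998, 17712).
So ∂z/∂x = −n_x/n_z = 0.25006 and ∂z/∂y = −n_y/n_z = −0.56448.
Intercept c from Pick A: 245 − 25.76 + 81.85 = 301.09.
At (489, 385): z = 122.3 − 217.3 + 301.09 = 206.0 m.

206.0 m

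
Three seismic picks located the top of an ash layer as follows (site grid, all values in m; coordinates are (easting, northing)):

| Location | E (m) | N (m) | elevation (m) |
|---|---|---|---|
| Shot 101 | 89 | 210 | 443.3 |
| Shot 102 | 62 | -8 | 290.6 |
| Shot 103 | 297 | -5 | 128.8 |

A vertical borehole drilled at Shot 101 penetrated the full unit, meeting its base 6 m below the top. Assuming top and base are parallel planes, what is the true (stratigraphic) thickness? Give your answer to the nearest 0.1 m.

Let the plane be z = a·E + b·N + c.
Shot 102−Shot 101: −27a − 218b = −152.7;  Shot 103−Shot 101: 208a − 215b = −314.5.
Solving gives a = −0.69856, b = 0.78698.
|∇z| = √(a²+b²) = 1.05229, so dip δ = arctan(1.05229) = 46.46°.
True thickness = vertical thickness × cos δ = 6 × cos 46.46° = 4.1 m.

4.1 m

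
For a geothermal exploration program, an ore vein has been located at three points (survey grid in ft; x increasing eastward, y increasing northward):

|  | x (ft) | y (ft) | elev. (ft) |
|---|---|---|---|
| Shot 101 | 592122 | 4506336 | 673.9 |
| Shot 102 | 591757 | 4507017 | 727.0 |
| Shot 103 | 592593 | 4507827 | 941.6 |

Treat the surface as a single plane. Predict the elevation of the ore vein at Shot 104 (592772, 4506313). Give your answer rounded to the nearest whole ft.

Let the plane be z = a·x + b·y + c.
Shot 102−Shot 101: −365a + 681b = 53.1;  Shot 103−Shot 101: 471a + 1491b = 267.7.
Solving gives a = 0.11923197, b = 0.14187910.
Then c = 673.9 − a·592122 − b·4506336 = −709280.88.
At (592772, 4506313): z = 70677.4 + 639351.6 − 709280.88 = 748.1 ft.

748 ft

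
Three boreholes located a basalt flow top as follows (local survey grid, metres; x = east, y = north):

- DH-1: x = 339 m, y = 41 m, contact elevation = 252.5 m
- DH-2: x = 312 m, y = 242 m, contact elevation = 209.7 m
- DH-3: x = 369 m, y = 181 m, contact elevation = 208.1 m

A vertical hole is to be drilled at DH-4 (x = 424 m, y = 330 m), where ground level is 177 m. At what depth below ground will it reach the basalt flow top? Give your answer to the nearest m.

Two edge vectors: DH-1→DH-2 = (-27, 201, -42.8), DH-1→DH-3 = (30, 140, -44.4).
Normal n = (DH-1→DH-2) × (DH-1→DH-3) = (-2932.4, -2482.8, -9810).
So ∂z/∂x = −n_x/n_z = −0.29892 and ∂z/∂y = −n_y/n_z = −0.25309.
Intercept c from DH-1: 252.5 + 101.33 + 10.38 = 364.21.
At (424, 330): z_contact = −126.7 − 83.5 + 364.21 = 153.9 m.
Depth below ground = 177 − 153.9 = 23 m.

23 m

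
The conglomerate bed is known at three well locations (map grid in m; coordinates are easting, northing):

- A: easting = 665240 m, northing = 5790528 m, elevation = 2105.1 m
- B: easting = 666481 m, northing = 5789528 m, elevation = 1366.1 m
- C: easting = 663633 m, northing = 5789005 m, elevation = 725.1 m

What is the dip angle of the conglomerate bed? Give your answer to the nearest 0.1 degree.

39.8°

Let the plane be z = a·easting + b·northing + c.
B−A: 1241a − 1000b = −739;  C−A: −1607a − 1523b = −1380.
Solving gives a = 0.07278, b = 0.82932.
Gradient magnitude |∇z| = √(a² + b²) = √(0.00530 + 0.68776) = 0.83250.
True dip = arctan(0.83250) = 39.8°, dipping toward S (azimuth ≈ 185°).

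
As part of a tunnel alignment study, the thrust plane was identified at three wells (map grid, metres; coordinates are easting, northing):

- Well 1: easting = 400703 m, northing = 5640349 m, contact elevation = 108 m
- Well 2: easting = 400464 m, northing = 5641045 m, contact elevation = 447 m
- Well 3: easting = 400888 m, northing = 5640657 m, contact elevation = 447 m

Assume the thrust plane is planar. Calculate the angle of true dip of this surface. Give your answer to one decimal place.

43.9°

Let the plane be z = a·easting + b·northing + c.
Well 2−Well 1: −239a + 696b = 339;  Well 3−Well 1: 185a + 308b = 339.
Solving gives a = 0.64995, b = 0.71026.
Gradient magnitude |∇z| = √(a² + b²) = √(0.42244 + 0.50446) = 0.96276.
True dip = arctan(0.96276) = 43.9°, dipping toward SW (azimuth ≈ 222°).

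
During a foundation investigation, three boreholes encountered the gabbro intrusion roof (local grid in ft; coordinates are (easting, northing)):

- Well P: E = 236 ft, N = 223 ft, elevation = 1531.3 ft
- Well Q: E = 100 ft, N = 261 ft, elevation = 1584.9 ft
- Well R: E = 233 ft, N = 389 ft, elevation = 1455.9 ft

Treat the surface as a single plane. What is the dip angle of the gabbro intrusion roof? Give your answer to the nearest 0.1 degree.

35.0°

Let the plane be z = a·E + b·N + c.
Well Q−Well P: −136a + 38b = 53.6;  Well R−Well P: −3a + 166b = −75.4.
Solving gives a = −0.52368, b = −0.46368.
Gradient magnitude |∇z| = √(a² + b²) = √(0.27424 + 0.21500) = 0.69945.
True dip = arctan(0.69945) = 35.0°, dipping toward NE (azimuth ≈ 048°).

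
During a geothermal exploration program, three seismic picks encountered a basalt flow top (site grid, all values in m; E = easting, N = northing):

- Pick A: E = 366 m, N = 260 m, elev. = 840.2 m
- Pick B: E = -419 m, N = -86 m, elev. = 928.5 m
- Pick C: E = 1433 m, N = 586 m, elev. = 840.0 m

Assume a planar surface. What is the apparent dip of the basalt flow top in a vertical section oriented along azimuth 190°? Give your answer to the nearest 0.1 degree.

37.7°

Two edge vectors: Pick A→Pick B = (-785, -346, 88.3), Pick A→Pick C = (1067, 326, -0.2).
Normal n = (Pick A→Pick B) × (Pick A→Pick C) = (-28716.6, 94059.1, 113272).
So ∂z/∂E = −n_x/n_z = 0.25352 and ∂z/∂N = −n_y/n_z = −0.83038.
Unit vector along 190° is (sin 190°, cos 190°) = (-0.1736, -0.9848).
Slope in that direction = a·(-0.1736) + b·(-0.9848) = 0.77374.
Apparent dip = arctan|0.77374| = 37.7° (true dip is 41.0°, so apparent ≤ true as expected).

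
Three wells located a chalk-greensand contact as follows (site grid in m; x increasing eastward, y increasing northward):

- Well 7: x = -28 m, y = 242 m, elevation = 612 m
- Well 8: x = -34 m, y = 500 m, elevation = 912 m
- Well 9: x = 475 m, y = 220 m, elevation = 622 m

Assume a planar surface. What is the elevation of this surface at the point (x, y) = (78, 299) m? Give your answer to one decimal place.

685.9 m

Two edge vectors: Well 7→Well 8 = (-6, 258, 300), Well 7→Well 9 = (503, -22, 10).
Normal n = (Well 7→Well 8) × (Well 7→Well 9) = (9180, 150960, -129642).
So ∂z/∂x = −n_x/n_z = 0.07081 and ∂z/∂y = −n_y/n_z = 1.16444.
Intercept c from Well 7: 612 + 1.98 − 281.79 = 332.19.
At (78, 299): z = 5.5 + 348.2 + 332.19 = 685.9 m.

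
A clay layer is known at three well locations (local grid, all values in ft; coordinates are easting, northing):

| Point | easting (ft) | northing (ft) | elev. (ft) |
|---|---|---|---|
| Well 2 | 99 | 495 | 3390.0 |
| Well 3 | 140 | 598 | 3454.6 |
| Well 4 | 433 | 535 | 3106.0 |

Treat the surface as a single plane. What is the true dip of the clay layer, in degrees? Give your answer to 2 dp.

Two edge vectors: Well 2→Well 3 = (41, 103, 64.6), Well 2→Well 4 = (334, 40, -284).
Normal n = (Well 2→Well 3) × (Well 2→Well 4) = (-31836, 33220.4, -32762).
So ∂z/∂easting = −n_x/n_z = −0.97174 and ∂z/∂northing = −n_y/n_z = 1.01399.
Gradient magnitude |∇z| = √(a² + b²) = √(0.94427 + 1.02818) = 1.40444.
True dip = arctan(1.40444) = 54.55°, dipping toward SE (azimuth ≈ 136°).

54.55°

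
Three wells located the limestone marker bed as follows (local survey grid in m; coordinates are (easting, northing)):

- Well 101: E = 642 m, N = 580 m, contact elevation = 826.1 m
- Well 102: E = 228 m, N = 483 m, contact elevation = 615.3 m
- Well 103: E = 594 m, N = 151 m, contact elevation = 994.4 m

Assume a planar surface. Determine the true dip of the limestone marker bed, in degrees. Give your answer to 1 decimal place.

Two edge vectors: Well 101→Well 102 = (-414, -97, -210.8), Well 101→Well 103 = (-48, -429, 168.3).
Normal n = (Well 101→Well 102) × (Well 101→Well 103) = (-106758.3, 79794.6, 172950).
So ∂z/∂E = −n_x/n_z = 0.61728 and ∂z/∂N = −n_y/n_z = −0.46137.
Gradient magnitude |∇z| = √(a² + b²) = √(0.38103 + 0.21287) = 0.77065.
True dip = arctan(0.77065) = 37.6°, dipping toward NW (azimuth ≈ 307°).

37.6°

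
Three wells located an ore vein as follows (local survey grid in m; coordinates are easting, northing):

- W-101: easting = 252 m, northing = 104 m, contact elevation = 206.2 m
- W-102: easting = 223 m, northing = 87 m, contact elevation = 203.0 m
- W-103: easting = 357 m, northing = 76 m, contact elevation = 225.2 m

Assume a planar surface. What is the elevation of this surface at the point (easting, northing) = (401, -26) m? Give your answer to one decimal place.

240.6 m

Let the plane be z = a·easting + b·northing + c.
W-102−W-101: −29a − 17b = −3.2;  W-103−W-101: 105a − 28b = 19.
Solving gives a = 0.15888, b = −0.08279.
Then c = 206.2 − a·252 − b·104 = 174.77.
At (401, -26): z = 63.7 + 2.2 + 174.77 = 240.6 m.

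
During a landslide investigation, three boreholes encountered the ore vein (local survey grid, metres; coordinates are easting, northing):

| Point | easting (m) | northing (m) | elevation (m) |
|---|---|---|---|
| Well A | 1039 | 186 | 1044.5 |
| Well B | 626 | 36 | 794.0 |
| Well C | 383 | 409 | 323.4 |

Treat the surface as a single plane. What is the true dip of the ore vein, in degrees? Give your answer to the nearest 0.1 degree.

48.0°

Two edge vectors: Well A→Well B = (-413, -150, -250.5), Well A→Well C = (-656, 223, -721.1).
Normal n = (Well A→Well B) × (Well A→Well C) = (164026.5, -133486.3, -190499).
So ∂z/∂easting = −n_x/n_z = 0.86104 and ∂z/∂northing = −n_y/n_z = −0.70072.
Gradient magnitude |∇z| = √(a² + b²) = √(0.74138 + 0.49101) = 1.11013.
True dip = arctan(1.11013) = 48.0°, dipping toward NW (azimuth ≈ 309°).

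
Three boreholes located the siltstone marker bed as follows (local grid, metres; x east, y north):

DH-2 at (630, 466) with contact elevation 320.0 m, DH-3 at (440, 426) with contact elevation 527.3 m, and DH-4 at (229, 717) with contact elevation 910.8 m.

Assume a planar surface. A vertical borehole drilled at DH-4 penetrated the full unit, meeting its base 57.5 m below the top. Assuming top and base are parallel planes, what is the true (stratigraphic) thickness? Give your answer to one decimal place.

Let the plane be z = a·x + b·y + c.
DH-3−DH-2: −190a − 40b = 207.3;  DH-4−DH-2: −401a + 251b = 590.8.
Solving gives a = −1.18726, b = 0.45700.
|∇z| = √(a²+b²) = 1.27218, so dip δ = arctan(1.27218) = 51.83°.
True thickness = vertical thickness × cos δ = 57.5 × cos 51.83° = 35.5 m.

35.5 m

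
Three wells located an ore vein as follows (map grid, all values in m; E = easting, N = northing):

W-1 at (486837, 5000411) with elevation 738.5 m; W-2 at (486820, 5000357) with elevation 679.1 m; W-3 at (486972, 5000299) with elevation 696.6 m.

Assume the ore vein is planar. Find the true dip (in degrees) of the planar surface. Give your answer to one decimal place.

46.7°

Two edge vectors: W-1→W-2 = (-17, -54, -59.4), W-1→W-3 = (135, -112, -41.9).
Normal n = (W-1→W-2) × (W-1→W-3) = (-4390.2, -8731.3, 9194).
So ∂z/∂E = −n_x/n_z = 0.47751 and ∂z/∂N = −n_y/n_z = 0.94967.
Gradient magnitude |∇z| = √(a² + b²) = √(0.22801 + 0.90188) = 1.06296.
True dip = arctan(1.06296) = 46.7°, dipping toward SSW (azimuth ≈ 207°).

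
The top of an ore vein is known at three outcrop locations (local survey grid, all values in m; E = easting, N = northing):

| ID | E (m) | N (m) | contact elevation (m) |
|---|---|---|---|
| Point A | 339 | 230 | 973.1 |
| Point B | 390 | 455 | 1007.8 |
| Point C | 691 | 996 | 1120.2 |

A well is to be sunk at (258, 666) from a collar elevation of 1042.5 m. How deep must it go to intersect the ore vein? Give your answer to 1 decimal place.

Two edge vectors: Point A→Point B = (51, 225, 34.7), Point A→Point C = (352, 766, 147.1).
Normal n = (Point A→Point B) × (Point A→Point C) = (6517.3, 4712.3, -40134).
So ∂z/∂E = −n_x/n_z = 0.16239 and ∂z/∂N = −n_y/n_z = 0.11741.
Intercept c from Point A: 973.1 − 55.05 − 27.01 = 891.05.
At (258, 666): z_contact = 41.90 + 78.20 + 891.05 = 1011.14 m.
Depth below ground = 1042.5 − 1011.14 = 31.4 m.

31.4 m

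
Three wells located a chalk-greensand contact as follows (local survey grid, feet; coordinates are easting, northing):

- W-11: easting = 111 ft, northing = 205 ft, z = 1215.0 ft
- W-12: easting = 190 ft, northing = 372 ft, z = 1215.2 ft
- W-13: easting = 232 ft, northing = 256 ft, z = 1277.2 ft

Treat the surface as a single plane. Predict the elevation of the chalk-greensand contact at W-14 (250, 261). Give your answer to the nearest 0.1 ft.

Let the plane be z = a·easting + b·northing + c.
W-12−W-11: 79a + 167b = 0.2;  W-13−W-11: 121a + 51b = 62.2.
Solving gives a = 0.64144, b = −0.30224.
Then c = 1215 − a·111 − b·205 = 1205.76.
At (250, 261): z = 160.4 − 78.9 + 1205.76 = 1287.2 ft.

1287.2 ft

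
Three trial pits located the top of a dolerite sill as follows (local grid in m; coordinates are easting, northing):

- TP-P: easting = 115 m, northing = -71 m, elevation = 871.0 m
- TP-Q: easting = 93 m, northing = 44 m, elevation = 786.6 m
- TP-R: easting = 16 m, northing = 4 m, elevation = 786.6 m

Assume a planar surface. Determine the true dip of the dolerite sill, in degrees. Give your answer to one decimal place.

Two edge vectors: TP-P→TP-Q = (-22, 115, -84.4), TP-P→TP-R = (-99, 75, -84.4).
Normal n = (TP-P→TP-Q) × (TP-P→TP-R) = (-3376, 6498.8, 9735).
So ∂z/∂easting = −n_x/n_z = 0.34679 and ∂z/∂northing = −n_y/n_z = −0.66757.
Gradient magnitude |∇z| = √(a² + b²) = √(0.12026 + 0.44565) = 0.75227.
True dip = arctan(0.75227) = 37.0°, dipping toward NNW (azimuth ≈ 333°).

37.0°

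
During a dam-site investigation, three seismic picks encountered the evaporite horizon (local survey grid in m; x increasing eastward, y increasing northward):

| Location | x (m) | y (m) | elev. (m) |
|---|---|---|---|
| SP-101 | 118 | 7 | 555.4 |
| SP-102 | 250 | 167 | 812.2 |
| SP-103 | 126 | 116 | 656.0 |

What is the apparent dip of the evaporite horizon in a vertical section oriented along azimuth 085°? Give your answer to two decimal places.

Two edge vectors: SP-101→SP-102 = (132, 160, 256.8), SP-101→SP-103 = (8, 109, 100.6).
Normal n = (SP-101→SP-102) × (SP-101→SP-103) = (-11895.2, -11224.8, 13108).
So ∂z/∂x = −n_x/n_z = 0.90748 and ∂z/∂y = −n_y/n_z = 0.85633.
Unit vector along 085° is (sin 85°, cos 85°) = (0.9962, 0.0872).
Slope in that direction = a·(0.9962) + b·(0.0872) = 0.97866.
Apparent dip = arctan|0.97866| = 44.38° (true dip is 51.3°, so apparent ≤ true as expected).

44.38°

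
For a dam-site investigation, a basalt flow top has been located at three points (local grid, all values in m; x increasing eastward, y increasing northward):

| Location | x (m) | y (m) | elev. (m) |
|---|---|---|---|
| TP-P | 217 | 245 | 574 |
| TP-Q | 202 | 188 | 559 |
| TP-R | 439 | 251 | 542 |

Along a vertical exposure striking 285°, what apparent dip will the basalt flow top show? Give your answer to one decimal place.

Let the plane be z = a·x + b·y + c.
TP-Q−TP-P: −15a − 57b = −15;  TP-R−TP-P: 222a + 6b = −32.
Solving gives a = −0.15234, b = 0.30325.
Unit vector along 285° is (sin 285°, cos 285°) = (-0.9659, 0.2588).
Slope in that direction = a·(-0.9659) + b·(0.2588) = 0.22564.
Apparent dip = arctan|0.22564| = 12.7° (true dip is 18.7°, so apparent ≤ true as expected).

12.7°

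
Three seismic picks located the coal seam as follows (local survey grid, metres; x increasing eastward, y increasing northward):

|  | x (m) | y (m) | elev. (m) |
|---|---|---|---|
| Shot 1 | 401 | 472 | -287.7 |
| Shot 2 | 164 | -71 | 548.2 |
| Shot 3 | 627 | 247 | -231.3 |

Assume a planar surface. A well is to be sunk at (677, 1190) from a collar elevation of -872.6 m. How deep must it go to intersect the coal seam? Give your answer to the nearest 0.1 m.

Let the plane be z = a·x + b·y + c.
Shot 2−Shot 1: −237a − 543b = 835.9;  Shot 3−Shot 1: 226a − 225b = 56.4.
Solving gives a = −0.894397, b = −1.149039.
Then c = -287.7 − a·401 − b·472 = 613.30.
At (677, 1190): z_contact = −605.51 − 1367.36 + 613.30 = -1359.56 m.
Depth below ground = -872.6 − (-1359.56) = 487.0 m.

487.0 m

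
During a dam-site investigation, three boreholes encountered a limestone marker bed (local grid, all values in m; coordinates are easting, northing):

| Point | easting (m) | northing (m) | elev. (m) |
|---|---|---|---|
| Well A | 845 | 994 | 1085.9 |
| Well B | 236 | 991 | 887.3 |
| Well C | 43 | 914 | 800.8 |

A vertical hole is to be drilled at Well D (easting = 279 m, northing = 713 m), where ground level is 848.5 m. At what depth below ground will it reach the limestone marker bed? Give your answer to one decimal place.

Two edge vectors: Well A→Well B = (-609, -3, -198.6), Well A→Well C = (-802, -80, -285.1).
Normal n = (Well A→Well B) × (Well A→Well C) = (-15032.7, -14348.7, 46314).
So ∂z/∂easting = −n_x/n_z = 0.32458 and ∂z/∂northing = −n_y/n_z = 0.30981.
Intercept c from Well A: 1085.9 − 274.27 − 307.95 = 503.67.
At (279, 713): z_contact = 90.56 + 220.90 + 503.67 = 815.13 m.
Depth below ground = 848.5 − 815.13 = 33.4 m.

33.4 m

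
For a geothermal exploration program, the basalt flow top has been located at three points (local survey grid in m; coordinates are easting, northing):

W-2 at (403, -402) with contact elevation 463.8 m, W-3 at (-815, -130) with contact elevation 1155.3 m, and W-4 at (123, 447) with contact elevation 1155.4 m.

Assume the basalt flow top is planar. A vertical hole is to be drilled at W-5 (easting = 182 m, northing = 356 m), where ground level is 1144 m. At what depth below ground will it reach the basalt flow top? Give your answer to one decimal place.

Two edge vectors: W-2→W-3 = (-1218, 272, 691.5), W-2→W-4 = (-280, 849, 691.6).
Normal n = (W-2→W-3) × (W-2→W-4) = (-398968.3, 648748.8, -957922).
So ∂z/∂easting = −n_x/n_z = −0.41649 and ∂z/∂northing = −n_y/n_z = 0.67725.
Intercept c from W-2: 463.8 + 167.85 + 272.25 = 903.90.
At (182, 356): z_contact = −75.80 + 241.10 + 903.90 = 1069.20 m.
Depth below ground = 1144 − 1069.20 = 74.8 m.

74.8 m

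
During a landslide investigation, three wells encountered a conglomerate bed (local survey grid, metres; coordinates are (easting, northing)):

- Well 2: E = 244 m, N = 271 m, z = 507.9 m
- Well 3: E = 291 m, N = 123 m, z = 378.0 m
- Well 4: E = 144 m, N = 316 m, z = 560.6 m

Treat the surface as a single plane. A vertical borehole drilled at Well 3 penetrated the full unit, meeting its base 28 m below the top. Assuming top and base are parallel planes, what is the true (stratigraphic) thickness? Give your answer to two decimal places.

Let the plane be z = a·E + b·N + c.
Well 3−Well 2: 47a − 148b = −129.9;  Well 4−Well 2: −100a + 45b = 52.7.
Solving gives a = −0.15405, b = 0.82878.
|∇z| = √(a²+b²) = 0.84298, so dip δ = arctan(0.84298) = 40.13°.
True thickness = vertical thickness × cos δ = 28 × cos 40.13° = 21.41 m.

21.41 m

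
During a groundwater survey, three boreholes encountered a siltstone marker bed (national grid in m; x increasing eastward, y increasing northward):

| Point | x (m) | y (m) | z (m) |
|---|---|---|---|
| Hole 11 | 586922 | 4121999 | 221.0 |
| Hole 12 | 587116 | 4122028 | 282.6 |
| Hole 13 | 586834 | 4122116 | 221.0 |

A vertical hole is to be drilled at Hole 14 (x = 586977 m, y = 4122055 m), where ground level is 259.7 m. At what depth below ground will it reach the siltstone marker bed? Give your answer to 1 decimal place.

Two edge vectors: Hole 11→Hole 12 = (194, 29, 61.6), Hole 11→Hole 13 = (-88, 117, 0).
Normal n = (Hole 11→Hole 12) × (Hole 11→Hole 13) = (-7207.2, -5420.8, 25250).
So ∂z/∂x = −n_x/n_z = 0.285433663 and ∂z/∂y = −n_y/n_z = 0.214685149.
Intercept c from Hole 11: 221 − 167527.30 − 884931.97 = −1052238.26.
At (586977, 4122055): z_contact = 167543.00 + 884943.99 − 1052238.26 = 248.72 m.
Depth below ground = 259.7 − 248.72 = 11.0 m.

11.0 m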